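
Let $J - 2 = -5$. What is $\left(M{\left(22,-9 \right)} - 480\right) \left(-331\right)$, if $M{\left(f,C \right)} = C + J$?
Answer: $162852$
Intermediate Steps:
$J = -3$ ($J = 2 - 5 = -3$)
$M{\left(f,C \right)} = -3 + C$ ($M{\left(f,C \right)} = C - 3 = -3 + C$)
$\left(M{\left(22,-9 \right)} - 480\right) \left(-331\right) = \left(\left(-3 - 9\right) - 480\right) \left(-331\right) = \left(-12 - 480\right) \left(-331\right) = \left(-492\right) \left(-331\right) = 162852$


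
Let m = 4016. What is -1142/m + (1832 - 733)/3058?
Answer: 230337/3070232 ≈ 0.075023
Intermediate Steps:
-1142/m + (1832 - 733)/3058 = -1142/4016 + (1832 - 733)/3058 = -1142*1/4016 + 1099*(1/3058) = -571/2008 + 1099/3058 = 230337/3070232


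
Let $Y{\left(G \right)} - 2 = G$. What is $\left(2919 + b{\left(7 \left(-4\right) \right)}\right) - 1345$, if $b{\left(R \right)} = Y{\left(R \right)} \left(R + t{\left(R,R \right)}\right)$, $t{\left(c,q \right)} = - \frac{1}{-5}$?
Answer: $\frac{11484}{5} \approx 2296.8$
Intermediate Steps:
$Y{\left(G \right)} = 2 + G$
$t{\left(c,q \right)} = \frac{1}{5}$ ($t{\left(c,q \right)} = \left(-1\right) \left(- \frac{1}{5}\right) = \frac{1}{5}$)
$b{\left(R \right)} = \left(2 + R\right) \left(\frac{1}{5} + R\right)$ ($b{\left(R \right)} = \left(2 + R\right) \left(R + \frac{1}{5}\right) = \left(2 + R\right) \left(\frac{1}{5} + R\right)$)
$\left(2919 + b{\left(7 \left(-4\right) \right)}\right) - 1345 = \left(2919 + \frac{\left(1 + 5 \cdot 7 \left(-4\right)\right) \left(2 + 7 \left(-4\right)\right)}{5}\right) - 1345 = \left(2919 + \frac{\left(1 + 5 \left(-28\right)\right) \left(2 - 28\right)}{5}\right) - 1345 = \left(2919 + \frac{1}{5} \left(1 - 140\right) \left(-26\right)\right) - 1345 = \left(2919 + \frac{1}{5} \left(-139\right) \left(-26\right)\right) - 1345 = \left(2919 + \frac{3614}{5}\right) - 1345 = \frac{18209}{5} - 1345 = \frac{11484}{5}$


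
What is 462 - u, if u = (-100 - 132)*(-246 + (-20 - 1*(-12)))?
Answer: -58466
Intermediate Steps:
u = 58928 (u = -232*(-246 + (-20 + 12)) = -232*(-246 - 8) = -232*(-254) = 58928)
462 - u = 462 - 1*58928 = 462 - 58928 = -58466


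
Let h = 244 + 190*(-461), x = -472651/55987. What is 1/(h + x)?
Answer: -55987/4890713153 ≈ -1.1448e-5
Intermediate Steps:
x = -472651/55987 (x = -472651*1/55987 = -472651/55987 ≈ -8.4422)
h = -87346 (h = 244 - 87590 = -87346)
1/(h + x) = 1/(-87346 - 472651/55987) = 1/(-4890713153/55987) = -55987/4890713153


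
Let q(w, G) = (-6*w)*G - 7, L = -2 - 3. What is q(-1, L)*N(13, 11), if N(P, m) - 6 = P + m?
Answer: -1110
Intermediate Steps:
N(P, m) = 6 + P + m (N(P, m) = 6 + (P + m) = 6 + P + m)
L = -5
q(w, G) = -7 - 6*G*w (q(w, G) = -6*G*w - 7 = -7 - 6*G*w)
q(-1, L)*N(13, 11) = (-7 - 6*(-5)*(-1))*(6 + 13 + 11) = (-7 - 30)*30 = -37*30 = -1110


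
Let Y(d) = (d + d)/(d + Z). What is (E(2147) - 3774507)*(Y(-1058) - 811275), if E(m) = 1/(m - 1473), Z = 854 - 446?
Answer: 670764149770987289/219050 ≈ 3.0622e+12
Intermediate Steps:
Z = 408
E(m) = 1/(-1473 + m)
Y(d) = 2*d/(408 + d) (Y(d) = (d + d)/(d + 408) = (2*d)/(408 + d) = 2*d/(408 + d))
(E(2147) - 3774507)*(Y(-1058) - 811275) = (1/(-1473 + 2147) - 3774507)*(2*(-1058)/(408 - 1058) - 811275) = (1/674 - 3774507)*(2*(-1058)/(-650) - 811275) = (1/674 - 3774507)*(2*(-1058)*(-1/650) - 811275) = -2544017717*(1058/325 - 811275)/674 = -2544017717/674*(-263663317/325) = 670764149770987289/219050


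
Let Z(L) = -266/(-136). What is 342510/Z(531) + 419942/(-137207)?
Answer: 456512639782/2606933 ≈ 1.7511e+5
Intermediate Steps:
Z(L) = 133/68 (Z(L) = -266*(-1/136) = 133/68)
342510/Z(531) + 419942/(-137207) = 342510/(133/68) + 419942/(-137207) = 342510*(68/133) + 419942*(-1/137207) = 3327240/19 - 419942/137207 = 456512639782/2606933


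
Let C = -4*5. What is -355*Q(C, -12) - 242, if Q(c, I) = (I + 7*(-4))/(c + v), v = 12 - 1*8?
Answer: -2259/2 ≈ -1129.5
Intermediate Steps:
C = -20
v = 4 (v = 12 - 8 = 4)
Q(c, I) = (-28 + I)/(4 + c) (Q(c, I) = (I + 7*(-4))/(c + 4) = (I - 28)/(4 + c) = (-28 + I)/(4 + c))
-355*Q(C, -12) - 242 = -355*(-28 - 12)/(4 - 20) - 242 = -355*(-40)/(-16) - 242 = -(-355)*(-40)/16 - 242 = -355*5/2 - 242 = -1775/2 - 242 = -2259/2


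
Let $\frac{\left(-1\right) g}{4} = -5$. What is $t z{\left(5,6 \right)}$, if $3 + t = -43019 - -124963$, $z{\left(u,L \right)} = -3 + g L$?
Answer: $9587097$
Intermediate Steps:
$g = 20$ ($g = \left(-4\right) \left(-5\right) = 20$)
$z{\left(u,L \right)} = -3 + 20 L$
$t = 81941$ ($t = -3 - -81944 = -3 + \left(-43019 + 124963\right) = -3 + 81944 = 81941$)
$t z{\left(5,6 \right)} = 81941 \left(-3 + 20 \cdot 6\right) = 81941 \left(-3 + 120\right) = 81941 \cdot 117 = 9587097$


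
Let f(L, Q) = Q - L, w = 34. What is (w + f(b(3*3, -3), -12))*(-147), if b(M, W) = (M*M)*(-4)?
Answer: -50862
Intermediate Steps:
b(M, W) = -4*M² (b(M, W) = M²*(-4) = -4*M²)
(w + f(b(3*3, -3), -12))*(-147) = (34 + (-12 - (-4)*(3*3)²))*(-147) = (34 + (-12 - (-4)*9²))*(-147) = (34 + (-12 - (-4)*81))*(-147) = (34 + (-12 - 1*(-324)))*(-147) = (34 + (-12 + 324))*(-147) = (34 + 312)*(-147) = 346*(-147) = -50862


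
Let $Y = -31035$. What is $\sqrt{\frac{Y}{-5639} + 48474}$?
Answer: $\frac{13 \sqrt{9121697151}}{5639} \approx 220.18$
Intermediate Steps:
$\sqrt{\frac{Y}{-5639} + 48474} = \sqrt{- \frac{31035}{-5639} + 48474} = \sqrt{\left(-31035\right) \left(- \frac{1}{5639}\right) + 48474} = \sqrt{\frac{31035}{5639} + 48474} = \sqrt{\frac{273375921}{5639}} = \frac{13 \sqrt{9121697151}}{5639}$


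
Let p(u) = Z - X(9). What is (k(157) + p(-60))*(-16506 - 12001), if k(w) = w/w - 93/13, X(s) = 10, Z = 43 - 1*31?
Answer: 1539378/13 ≈ 1.1841e+5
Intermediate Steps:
Z = 12 (Z = 43 - 31 = 12)
k(w) = -80/13 (k(w) = 1 - 93*1/13 = 1 - 93/13 = -80/13)
p(u) = 2 (p(u) = 12 - 1*10 = 12 - 10 = 2)
(k(157) + p(-60))*(-16506 - 12001) = (-80/13 + 2)*(-16506 - 12001) = -54/13*(-28507) = 1539378/13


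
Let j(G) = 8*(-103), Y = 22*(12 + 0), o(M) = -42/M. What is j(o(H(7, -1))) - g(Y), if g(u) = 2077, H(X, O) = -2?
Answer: -2901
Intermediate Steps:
Y = 264 (Y = 22*12 = 264)
j(G) = -824
j(o(H(7, -1))) - g(Y) = -824 - 1*2077 = -824 - 2077 = -2901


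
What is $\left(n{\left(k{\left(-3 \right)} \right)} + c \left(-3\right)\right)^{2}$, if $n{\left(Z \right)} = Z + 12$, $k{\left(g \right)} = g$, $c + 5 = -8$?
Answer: $2304$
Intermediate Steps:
$c = -13$ ($c = -5 - 8 = -13$)
$n{\left(Z \right)} = 12 + Z$
$\left(n{\left(k{\left(-3 \right)} \right)} + c \left(-3\right)\right)^{2} = \left(\left(12 - 3\right) - -39\right)^{2} = \left(9 + 39\right)^{2} = 48^{2} = 2304$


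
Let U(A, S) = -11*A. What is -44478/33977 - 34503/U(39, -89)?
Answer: 384409123/4858711 ≈ 79.118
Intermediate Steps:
-44478/33977 - 34503/U(39, -89) = -44478/33977 - 34503/((-11*39)) = -44478*1/33977 - 34503/(-429) = -44478/33977 - 34503*(-1/429) = -44478/33977 + 11501/143 = 384409123/4858711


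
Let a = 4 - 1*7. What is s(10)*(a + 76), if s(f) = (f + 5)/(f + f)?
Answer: 219/4 ≈ 54.750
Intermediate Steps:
s(f) = (5 + f)/(2*f) (s(f) = (5 + f)/((2*f)) = (5 + f)*(1/(2*f)) = (5 + f)/(2*f))
a = -3 (a = 4 - 7 = -3)
s(10)*(a + 76) = ((1/2)*(5 + 10)/10)*(-3 + 76) = ((1/2)*(1/10)*15)*73 = (3/4)*73 = 219/4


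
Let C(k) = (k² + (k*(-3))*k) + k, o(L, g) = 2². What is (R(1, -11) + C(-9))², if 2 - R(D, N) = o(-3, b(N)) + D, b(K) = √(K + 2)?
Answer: 30276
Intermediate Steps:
b(K) = √(2 + K)
o(L, g) = 4
C(k) = k - 2*k² (C(k) = (k² + (-3*k)*k) + k = (k² - 3*k²) + k = -2*k² + k = k - 2*k²)
R(D, N) = -2 - D (R(D, N) = 2 - (4 + D) = 2 + (-4 - D) = -2 - D)
(R(1, -11) + C(-9))² = ((-2 - 1*1) - 9*(1 - 2*(-9)))² = ((-2 - 1) - 9*(1 + 18))² = (-3 - 9*19)² = (-3 - 171)² = (-174)² = 30276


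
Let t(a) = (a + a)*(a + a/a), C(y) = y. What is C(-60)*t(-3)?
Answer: -720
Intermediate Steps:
t(a) = 2*a*(1 + a) (t(a) = (2*a)*(a + 1) = (2*a)*(1 + a) = 2*a*(1 + a))
C(-60)*t(-3) = -120*(-3)*(1 - 3) = -120*(-3)*(-2) = -60*12 = -720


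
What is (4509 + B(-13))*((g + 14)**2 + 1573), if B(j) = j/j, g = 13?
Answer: 10382020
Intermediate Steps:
B(j) = 1
(4509 + B(-13))*((g + 14)**2 + 1573) = (4509 + 1)*((13 + 14)**2 + 1573) = 4510*(27**2 + 1573) = 4510*(729 + 1573) = 4510*2302 = 10382020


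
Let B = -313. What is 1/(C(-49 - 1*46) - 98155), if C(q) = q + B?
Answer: -1/98563 ≈ -1.0146e-5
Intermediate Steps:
C(q) = -313 + q (C(q) = q - 313 = -313 + q)
1/(C(-49 - 1*46) - 98155) = 1/((-313 + (-49 - 1*46)) - 98155) = 1/((-313 + (-49 - 46)) - 98155) = 1/((-313 - 95) - 98155) = 1/(-408 - 98155) = 1/(-98563) = -1/98563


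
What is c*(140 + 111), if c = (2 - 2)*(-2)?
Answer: 0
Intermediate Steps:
c = 0 (c = 0*(-2) = 0)
c*(140 + 111) = 0*(140 + 111) = 0*251 = 0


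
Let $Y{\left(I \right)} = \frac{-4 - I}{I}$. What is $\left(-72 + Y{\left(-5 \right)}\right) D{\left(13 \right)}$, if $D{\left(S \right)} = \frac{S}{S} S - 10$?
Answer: $- \frac{1083}{5} \approx -216.6$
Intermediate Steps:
$D{\left(S \right)} = -10 + S$ ($D{\left(S \right)} = 1 S - 10 = S - 10 = -10 + S$)
$Y{\left(I \right)} = \frac{-4 - I}{I}$
$\left(-72 + Y{\left(-5 \right)}\right) D{\left(13 \right)} = \left(-72 + \frac{-4 - -5}{-5}\right) \left(-10 + 13\right) = \left(-72 - \frac{-4 + 5}{5}\right) 3 = \left(-72 - \frac{1}{5}\right) 3 = \left(- \frac{361}{5}\right) 3 = - \frac{1083}{5}$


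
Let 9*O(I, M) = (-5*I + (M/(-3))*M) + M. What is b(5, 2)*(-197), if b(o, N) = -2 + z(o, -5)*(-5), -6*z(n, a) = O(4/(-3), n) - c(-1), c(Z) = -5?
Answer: -78997/162 ≈ -487.64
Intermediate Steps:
O(I, M) = -5*I/9 - M**2/27 + M/9 (O(I, M) = ((-5*I + (M/(-3))*M) + M)/9 = ((-5*I + (M*(-1/3))*M) + M)/9 = ((-5*I + (-M/3)*M) + M)/9 = ((-5*I - M**2/3) + M)/9 = (M - 5*I - M**2/3)/9 = -5*I/9 - M**2/27 + M/9)
z(n, a) = -155/162 - n/54 + n**2/162 (z(n, a) = -((-20/(9*(-3)) - n**2/27 + n/9) - 1*(-5))/6 = -((-20*(-1)/(9*3) - n**2/27 + n/9) + 5)/6 = -((-5/9*(-4/3) - n**2/27 + n/9) + 5)/6 = -((20/27 - n**2/27 + n/9) + 5)/6 = -(155/27 - n**2/27 + n/9)/6 = -155/162 - n/54 + n**2/162)
b(o, N) = 451/162 - 5*o**2/162 + 5*o/54 (b(o, N) = -2 + (-155/162 - o/54 + o**2/162)*(-5) = -2 + (775/162 - 5*o**2/162 + 5*o/54) = 451/162 - 5*o**2/162 + 5*o/54)
b(5, 2)*(-197) = (451/162 - 5/162*5**2 + (5/54)*5)*(-197) = (451/162 - 5/162*25 + 25/54)*(-197) = (451/162 - 125/162 + 25/54)*(-197) = (401/162)*(-197) = -78997/162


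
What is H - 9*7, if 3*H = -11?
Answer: -200/3 ≈ -66.667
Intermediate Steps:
H = -11/3 (H = (⅓)*(-11) = -11/3 ≈ -3.6667)
H - 9*7 = -11/3 - 9*7 = -11/3 - 63 = -200/3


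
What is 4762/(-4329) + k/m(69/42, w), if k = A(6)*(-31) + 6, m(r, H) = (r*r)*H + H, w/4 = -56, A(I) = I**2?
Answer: 601673/2510820 ≈ 0.23963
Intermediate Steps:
w = -224 (w = 4*(-56) = -224)
m(r, H) = H + H*r**2 (m(r, H) = r**2*H + H = H*r**2 + H = H + H*r**2)
k = -1110 (k = 6**2*(-31) + 6 = 36*(-31) + 6 = -1116 + 6 = -1110)
4762/(-4329) + k/m(69/42, w) = 4762/(-4329) - 1110*(-1/(224*(1 + (69/42)**2))) = 4762*(-1/4329) - 1110*(-1/(224*(1 + (69*(1/42))**2))) = -4762/4329 - 1110*(-1/(224*(1 + (23/14)**2))) = -4762/4329 - 1110*(-1/(224*(1 + 529/196))) = -4762/4329 - 1110/((-224*725/196)) = -4762/4329 - 1110/(-5800/7) = -4762/4329 - 1110*(-7/5800) = -4762/4329 + 777/580 = 601673/2510820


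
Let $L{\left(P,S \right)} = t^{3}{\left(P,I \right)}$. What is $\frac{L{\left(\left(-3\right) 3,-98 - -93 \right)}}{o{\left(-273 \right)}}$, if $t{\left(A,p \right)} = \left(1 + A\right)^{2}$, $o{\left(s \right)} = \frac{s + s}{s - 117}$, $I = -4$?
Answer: $\frac{1310720}{7} \approx 1.8725 \cdot 10^{5}$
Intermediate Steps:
$o{\left(s \right)} = \frac{2 s}{-117 + s}$
$L{\left(P,S \right)} = \left(1 + P\right)^{6}$ ($L{\left(P,S \right)} = \left(\left(1 + P\right)^{2}\right)^{3} = \left(1 + P\right)^{6}$)
$\frac{L{\left(\left(-3\right) 3,-98 - -93 \right)}}{o{\left(-273 \right)}} = \frac{\left(1 - 9\right)^{6}}{2 \left(-273\right) \frac{1}{-117 - 273}} = \frac{\left(1 - 9\right)^{6}}{2 \left(-273\right) \frac{1}{-390}} = \frac{\left(-8\right)^{6}}{2 \left(-273\right) \left(- \frac{1}{390}\right)} = \frac{262144}{\frac{7}{5}} = 262144 \cdot \frac{5}{7} = \frac{1310720}{7}$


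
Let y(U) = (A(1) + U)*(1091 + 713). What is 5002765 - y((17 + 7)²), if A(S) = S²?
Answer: 3961857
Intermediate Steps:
y(U) = 1804 + 1804*U (y(U) = (1² + U)*(1091 + 713) = (1 + U)*1804 = 1804 + 1804*U)
5002765 - y((17 + 7)²) = 5002765 - (1804 + 1804*(17 + 7)²) = 5002765 - (1804 + 1804*24²) = 5002765 - (1804 + 1804*576) = 5002765 - (1804 + 1039104) = 5002765 - 1*1040908 = 5002765 - 1040908 = 3961857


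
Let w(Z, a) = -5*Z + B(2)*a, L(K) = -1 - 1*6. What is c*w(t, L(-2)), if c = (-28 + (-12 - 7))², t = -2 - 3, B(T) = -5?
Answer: 132540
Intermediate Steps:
L(K) = -7 (L(K) = -1 - 6 = -7)
t = -5
w(Z, a) = -5*Z - 5*a
c = 2209 (c = (-28 - 19)² = (-47)² = 2209)
c*w(t, L(-2)) = 2209*(-5*(-5) - 5*(-7)) = 2209*(25 + 35) = 2209*60 = 132540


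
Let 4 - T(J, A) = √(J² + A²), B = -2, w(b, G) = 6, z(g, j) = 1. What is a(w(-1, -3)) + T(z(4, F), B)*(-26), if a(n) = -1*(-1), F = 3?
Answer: -103 + 26*√5 ≈ -44.862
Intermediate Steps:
T(J, A) = 4 - √(A² + J²) (T(J, A) = 4 - √(J² + A²) = 4 - √(A² + J²))
a(n) = 1
a(w(-1, -3)) + T(z(4, F), B)*(-26) = 1 + (4 - √((-2)² + 1²))*(-26) = 1 + (4 - √(4 + 1))*(-26) = 1 + (4 - √5)*(-26) = 1 + (-104 + 26*√5) = -103 + 26*√5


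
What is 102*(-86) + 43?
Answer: -8729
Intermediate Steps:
102*(-86) + 43 = -8772 + 43 = -8729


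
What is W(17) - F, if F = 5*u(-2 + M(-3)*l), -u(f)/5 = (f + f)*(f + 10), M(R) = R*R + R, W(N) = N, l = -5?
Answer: 35217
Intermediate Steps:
M(R) = R + R² (M(R) = R² + R = R + R²)
u(f) = -10*f*(10 + f) (u(f) = -5*(f + f)*(f + 10) = -5*2*f*(10 + f) = -10*f*(10 + f))
F = -35200 (F = 5*(-10*(-2 - 3*(1 - 3)*(-5))*(10 + (-2 - 3*(1 - 3)*(-5)))) = 5*(-10*(-2 - 3*(-2)*(-5))*(10 + (-2 - 3*(-2)*(-5)))) = 5*(-10*(-2 + 6*(-5))*(10 + (-2 + 6*(-5)))) = 5*(-10*(-2 - 30)*(10 + (-2 - 30))) = 5*(-10*(-32)*(10 - 32)) = 5*(-10*(-32)*(-22)) = 5*(-7040) = -35200)
W(17) - F = 17 - 1*(-35200) = 17 + 35200 = 35217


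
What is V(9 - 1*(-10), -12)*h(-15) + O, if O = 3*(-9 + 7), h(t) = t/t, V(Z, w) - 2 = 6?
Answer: 2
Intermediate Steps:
V(Z, w) = 8 (V(Z, w) = 2 + 6 = 8)
h(t) = 1
O = -6 (O = 3*(-2) = -6)
V(9 - 1*(-10), -12)*h(-15) + O = 8*1 - 6 = 8 - 6 = 2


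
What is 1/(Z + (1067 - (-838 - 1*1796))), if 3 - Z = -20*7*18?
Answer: 1/6224 ≈ 0.00016067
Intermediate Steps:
Z = 2523 (Z = 3 - (-20*7)*18 = 3 - (-140)*18 = 3 - 1*(-2520) = 3 + 2520 = 2523)
1/(Z + (1067 - (-838 - 1*1796))) = 1/(2523 + (1067 - (-838 - 1*1796))) = 1/(2523 + (1067 - (-838 - 1796))) = 1/(2523 + (1067 - 1*(-2634))) = 1/(2523 + (1067 + 2634)) = 1/(2523 + 3701) = 1/6224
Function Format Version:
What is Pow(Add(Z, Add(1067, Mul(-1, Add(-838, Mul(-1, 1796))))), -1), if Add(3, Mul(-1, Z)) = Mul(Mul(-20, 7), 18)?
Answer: Rational(1, 6224) ≈ 0.00016067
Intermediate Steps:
Z = 2523 (Z = Add(3, Mul(-1, Mul(Mul(-20, 7), 18))) = Add(3, Mul(-1, Mul(-140, 18))) = Add(3, Mul(-1, -2520)) = Add(3, 2520) = 2523)
Pow(Add(Z, Add(1067, Mul(-1, Add(-838, Mul(-1, 1796))))), -1) = Pow(Add(2523, Add(1067, Mul(-1, Add(-838, Mul(-1, 1796))))), -1) = Pow(Add(2523, Add(1067, Mul(-1, Add(-838, -1796)))), -1) = Pow(Add(2523, Add(1067, Mul(-1, -2634))), -1) = Pow(Add(2523, Add(1067, 2634)), -1) = Pow(Add(2523, 3701), -1) = Pow(6224, -1) = Rational(1, 6224)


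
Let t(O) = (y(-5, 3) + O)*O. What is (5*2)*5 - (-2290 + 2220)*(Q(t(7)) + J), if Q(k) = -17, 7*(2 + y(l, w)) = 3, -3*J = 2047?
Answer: -146710/3 ≈ -48903.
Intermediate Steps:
J = -2047/3 (J = -⅓*2047 = -2047/3 ≈ -682.33)
y(l, w) = -11/7 (y(l, w) = -2 + (⅐)*3 = -2 + 3/7 = -11/7)
t(O) = O*(-11/7 + O) (t(O) = (-11/7 + O)*O = O*(-11/7 + O))
(5*2)*5 - (-2290 + 2220)*(Q(t(7)) + J) = (5*2)*5 - (-2290 + 2220)*(-17 - 2047/3) = 10*5 - (-70)*(-2098)/3 = 50 - 1*146860/3 = 50 - 146860/3 = -146710/3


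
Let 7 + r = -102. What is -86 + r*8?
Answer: -958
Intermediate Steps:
r = -109 (r = -7 - 102 = -109)
-86 + r*8 = -86 - 109*8 = -86 - 872 = -958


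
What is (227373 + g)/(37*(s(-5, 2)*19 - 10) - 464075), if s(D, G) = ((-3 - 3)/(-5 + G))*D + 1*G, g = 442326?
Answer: -669699/470069 ≈ -1.4247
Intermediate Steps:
s(D, G) = G - 6*D/(-5 + G) (s(D, G) = (-6/(-5 + G))*D + G = -6*D/(-5 + G) + G = G - 6*D/(-5 + G))
(227373 + g)/(37*(s(-5, 2)*19 - 10) - 464075) = (227373 + 442326)/(37*(((2² - 6*(-5) - 5*2)/(-5 + 2))*19 - 10) - 464075) = 669699/(37*(((4 + 30 - 10)/(-3))*19 - 10) - 464075) = 669699/(37*(-⅓*24*19 - 10) - 464075) = 669699/(37*(-8*19 - 10) - 464075) = 669699/(37*(-152 - 10) - 464075) = 669699/(37*(-162) - 464075) = 669699/(-5994 - 464075) = 669699/(-470069) = 669699*(-1/470069) = -669699/470069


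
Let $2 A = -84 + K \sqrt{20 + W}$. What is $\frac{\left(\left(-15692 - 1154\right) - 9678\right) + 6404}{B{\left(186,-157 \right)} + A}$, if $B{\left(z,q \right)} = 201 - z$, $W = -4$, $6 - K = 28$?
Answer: $\frac{20120}{71} \approx 283.38$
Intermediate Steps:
$K = -22$ ($K = 6 - 28 = -22$)
$A = -86$ ($A = \frac{-84 - 22 \sqrt{20 - 4}}{2} = \frac{-84 - 22 \sqrt{16}}{2} = \frac{-84 - 88}{2} = \frac{1}{2} \left(-172\right) = -86$)
$\frac{\left(\left(-15692 - 1154\right) - 9678\right) + 6404}{B{\left(186,-157 \right)} + A} = \frac{\left(\left(-15692 - 1154\right) - 9678\right) + 6404}{\left(201 - 186\right) - 86} = \frac{\left(-16846 - 9678\right) + 6404}{\left(201 - 186\right) - 86} = \frac{-26524 + 6404}{15 - 86} = - \frac{20120}{-71} = \left(-20120\right) \left(- \frac{1}{71}\right) = \frac{20120}{71}$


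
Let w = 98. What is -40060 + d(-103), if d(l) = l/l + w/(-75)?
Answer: -3004523/75 ≈ -40060.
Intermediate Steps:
d(l) = -23/75 (d(l) = l/l + 98/(-75) = 1 + 98*(-1/75) = 1 - 98/75 = -23/75)
-40060 + d(-103) = -40060 - 23/75 = -3004523/75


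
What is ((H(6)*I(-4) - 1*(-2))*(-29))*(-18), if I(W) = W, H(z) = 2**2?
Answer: -7308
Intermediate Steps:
H(z) = 4
((H(6)*I(-4) - 1*(-2))*(-29))*(-18) = ((4*(-4) - 1*(-2))*(-29))*(-18) = ((-16 + 2)*(-29))*(-18) = -14*(-29)*(-18) = 406*(-18) = -7308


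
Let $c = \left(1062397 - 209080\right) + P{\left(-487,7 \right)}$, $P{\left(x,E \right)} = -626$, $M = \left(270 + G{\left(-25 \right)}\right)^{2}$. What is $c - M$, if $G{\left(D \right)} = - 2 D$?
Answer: $750291$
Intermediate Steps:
$M = 102400$ ($M = \left(270 - -50\right)^{2} = \left(270 + 50\right)^{2} = 320^{2} = 102400$)
$c = 852691$ ($c = \left(1062397 - 209080\right) - 626 = 853317 - 626 = 852691$)
$c - M = 852691 - 102400 = 750291$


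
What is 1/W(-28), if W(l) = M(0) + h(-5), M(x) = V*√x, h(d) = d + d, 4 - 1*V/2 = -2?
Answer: -⅒ ≈ -0.10000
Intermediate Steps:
V = 12 (V = 8 - 2*(-2) = 8 + 4 = 12)
h(d) = 2*d
M(x) = 12*√x
W(l) = -10 (W(l) = 12*√0 + 2*(-5) = 12*0 - 10 = 0 - 10 = -10)
1/W(-28) = 1/(-10) = -⅒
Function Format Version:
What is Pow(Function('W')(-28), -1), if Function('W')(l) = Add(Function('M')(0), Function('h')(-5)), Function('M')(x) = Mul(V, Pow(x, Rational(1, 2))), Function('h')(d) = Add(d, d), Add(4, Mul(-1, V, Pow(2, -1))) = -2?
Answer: Rational(-1, 10) ≈ -0.10000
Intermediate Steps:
V = 12 (V = Add(8, Mul(-2, -2)) = Add(8, 4) = 12)
Function('h')(d) = Mul(2, d)
Function('M')(x) = Mul(12, Pow(x, Rational(1, 2)))
Function('W')(l) = -10 (Function('W')(l) = Add(Mul(12, Pow(0, Rational(1, 2))), Mul(2, -5)) = Add(Mul(12, 0), -10) = Add(0, -10) = -10)
Pow(Function('W')(-28), -1) = Pow(-10, -1) = Rational(-1, 10)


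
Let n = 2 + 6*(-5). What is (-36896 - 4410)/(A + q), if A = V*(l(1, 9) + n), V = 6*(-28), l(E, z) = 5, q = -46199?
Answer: 41306/42335 ≈ 0.97569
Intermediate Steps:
n = -28 (n = 2 - 30 = -28)
V = -168
A = 3864 (A = -168*(5 - 28) = -168*(-23) = 3864)
(-36896 - 4410)/(A + q) = (-36896 - 4410)/(3864 - 46199) = -41306/(-42335) = -41306*(-1/42335) = 41306/42335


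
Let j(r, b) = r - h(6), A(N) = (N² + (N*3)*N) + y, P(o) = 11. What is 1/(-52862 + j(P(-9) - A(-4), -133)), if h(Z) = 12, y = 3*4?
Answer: -1/52939 ≈ -1.8890e-5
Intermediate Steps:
y = 12
A(N) = 12 + 4*N² (A(N) = (N² + (N*3)*N) + 12 = (N² + (3*N)*N) + 12 = (N² + 3*N²) + 12 = 4*N² + 12 = 12 + 4*N²)
j(r, b) = -12 + r (j(r, b) = r - 1*12 = r - 12 = -12 + r)
1/(-52862 + j(P(-9) - A(-4), -133)) = 1/(-52862 + (-12 + (11 - (12 + 4*(-4)²)))) = 1/(-52862 + (-12 + (11 - (12 + 4*16)))) = 1/(-52862 + (-12 + (11 - (12 + 64)))) = 1/(-52862 + (-12 + (11 - 1*76))) = 1/(-52862 + (-12 + (11 - 76))) = 1/(-52862 + (-12 - 65)) = 1/(-52862 - 77) = 1/(-52939) = -1/52939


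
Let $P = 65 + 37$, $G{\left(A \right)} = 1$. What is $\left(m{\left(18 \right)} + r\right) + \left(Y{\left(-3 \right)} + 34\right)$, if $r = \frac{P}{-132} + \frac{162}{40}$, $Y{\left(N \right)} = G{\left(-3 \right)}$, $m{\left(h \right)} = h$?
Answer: $\frac{12381}{220} \approx 56.277$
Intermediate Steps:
$Y{\left(N \right)} = 1$
$P = 102$
$r = \frac{721}{220}$ ($r = \frac{102}{-132} + \frac{162}{40} = 102 \left(- \frac{1}{132}\right) + 162 \cdot \frac{1}{40} = - \frac{17}{22} + \frac{81}{20} = \frac{721}{220} \approx 3.2773$)
$\left(m{\left(18 \right)} + r\right) + \left(Y{\left(-3 \right)} + 34\right) = \left(18 + \frac{721}{220}\right) + \left(1 + 34\right) = \frac{4681}{220} + 35 = \frac{12381}{220}$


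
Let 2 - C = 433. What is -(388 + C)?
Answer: 43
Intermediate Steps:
C = -431 (C = 2 - 1*433 = 2 - 433 = -431)
-(388 + C) = -(388 - 431) = -1*(-43) = 43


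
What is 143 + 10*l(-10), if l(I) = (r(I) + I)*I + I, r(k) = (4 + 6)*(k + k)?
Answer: 21043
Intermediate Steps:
r(k) = 20*k (r(k) = 10*(2*k) = 20*k)
l(I) = I + 21*I**2 (l(I) = (20*I + I)*I + I = (21*I)*I + I = 21*I**2 + I = I + 21*I**2)
143 + 10*l(-10) = 143 + 10*(-10*(1 + 21*(-10))) = 143 + 10*(-10*(1 - 210)) = 143 + 10*(-10*(-209)) = 143 + 10*2090 = 143 + 20900 = 21043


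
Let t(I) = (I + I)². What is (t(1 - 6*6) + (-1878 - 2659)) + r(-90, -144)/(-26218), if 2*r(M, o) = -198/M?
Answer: 95171329/262180 ≈ 363.00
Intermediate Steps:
r(M, o) = -99/M (r(M, o) = (-198/M)/2 = -99/M)
t(I) = 4*I² (t(I) = (2*I)² = 4*I²)
(t(1 - 6*6) + (-1878 - 2659)) + r(-90, -144)/(-26218) = (4*(1 - 6*6)² + (-1878 - 2659)) - 99/(-90)/(-26218) = (4*(1 - 36)² - 4537) - 99*(-1/90)*(-1/26218) = (4*(-35)² - 4537) + (11/10)*(-1/26218) = (4*1225 - 4537) - 11/262180 = (4900 - 4537) - 11/262180 = 363 - 11/262180 = 95171329/262180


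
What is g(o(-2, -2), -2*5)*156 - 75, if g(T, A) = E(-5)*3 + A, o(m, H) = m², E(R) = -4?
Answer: -3507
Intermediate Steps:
g(T, A) = -12 + A (g(T, A) = -4*3 + A = -12 + A)
g(o(-2, -2), -2*5)*156 - 75 = (-12 - 2*5)*156 - 75 = (-12 - 10)*156 - 75 = -22*156 - 75 = -3432 - 75 = -3507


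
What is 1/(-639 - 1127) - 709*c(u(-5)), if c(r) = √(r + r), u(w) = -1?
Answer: -1/1766 - 709*I*√2 ≈ -0.00056625 - 1002.7*I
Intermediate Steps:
c(r) = √2*√r (c(r) = √(2*r) = √2*√r)
1/(-639 - 1127) - 709*c(u(-5)) = 1/(-639 - 1127) - 709*√2*√(-1) = 1/(-1766) - 709*√2*I = -1/1766 - 709*I*√2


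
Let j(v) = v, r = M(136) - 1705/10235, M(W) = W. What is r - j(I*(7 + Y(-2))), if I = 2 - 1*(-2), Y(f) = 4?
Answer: 187983/2047 ≈ 91.833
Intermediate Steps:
r = 278051/2047 (r = 136 - 1705/10235 = 136 - 1705*1/10235 = 136 - 341/2047 = 278051/2047 ≈ 135.83)
I = 4 (I = 2 + 2 = 4)
r - j(I*(7 + Y(-2))) = 278051/2047 - 4*(7 + 4) = 278051/2047 - 4*11 = 278051/2047 - 1*44 = 278051/2047 - 44 = 187983/2047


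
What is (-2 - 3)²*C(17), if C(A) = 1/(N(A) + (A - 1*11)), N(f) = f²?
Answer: 5/59 ≈ 0.084746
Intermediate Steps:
C(A) = 1/(-11 + A + A²) (C(A) = 1/(A² + (A - 1*11)) = 1/(A² + (A - 11)) = 1/(A² + (-11 + A)) = 1/(-11 + A + A²))
(-2 - 3)²*C(17) = (-2 - 3)²/(-11 + 17 + 17²) = (-5)²/(-11 + 17 + 289) = 25/295 = 25*(1/295) = 5/59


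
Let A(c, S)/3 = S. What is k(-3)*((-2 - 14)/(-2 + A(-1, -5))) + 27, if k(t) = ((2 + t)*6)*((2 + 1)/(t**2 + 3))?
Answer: 435/17 ≈ 25.588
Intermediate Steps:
A(c, S) = 3*S
k(t) = 3*(12 + 6*t)/(3 + t**2) (k(t) = (12 + 6*t)*(3/(3 + t**2)) = 3*(12 + 6*t)/(3 + t**2))
k(-3)*((-2 - 14)/(-2 + A(-1, -5))) + 27 = (18*(2 - 3)/(3 + (-3)**2))*((-2 - 14)/(-2 + 3*(-5))) + 27 = (18*(-1)/(3 + 9))*(-16/(-2 - 15)) + 27 = (18*(-1)/12)*(-16/(-17)) + 27 = (18*(1/12)*(-1))*(-16*(-1/17)) + 27 = -3/2*16/17 + 27 = -24/17 + 27 = 435/17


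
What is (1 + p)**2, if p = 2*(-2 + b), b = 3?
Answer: 9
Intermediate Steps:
p = 2 (p = 2*(-2 + 3) = 2*1 = 2)
(1 + p)**2 = (1 + 2)**2 = 3**2 = 9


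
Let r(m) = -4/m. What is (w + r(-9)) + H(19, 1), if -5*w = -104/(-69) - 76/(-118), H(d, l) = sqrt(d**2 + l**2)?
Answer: 866/61065 + sqrt(362) ≈ 19.040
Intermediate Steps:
w = -8758/20355 (w = -(-104/(-69) - 76/(-118))/5 = -(-104*(-1/69) - 76*(-1/118))/5 = -(104/69 + 38/59)/5 = -1/5*8758/4071 = -8758/20355 ≈ -0.43026)
(w + r(-9)) + H(19, 1) = (-8758/20355 - 4/(-9)) + sqrt(19**2 + 1**2) = (-8758/20355 - 4*(-1/9)) + sqrt(361 + 1) = (-8758/20355 + 4/9) + sqrt(362) = 866/61065 + sqrt(362)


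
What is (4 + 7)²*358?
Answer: 43318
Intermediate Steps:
(4 + 7)²*358 = 11²*358 = 121*358 = 43318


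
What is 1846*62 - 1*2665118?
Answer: -2550666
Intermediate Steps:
1846*62 - 1*2665118 = 114452 - 2665118 = -2550666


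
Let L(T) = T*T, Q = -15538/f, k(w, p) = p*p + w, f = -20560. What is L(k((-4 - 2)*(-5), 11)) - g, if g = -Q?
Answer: 234402049/10280 ≈ 22802.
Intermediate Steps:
k(w, p) = w + p² (k(w, p) = p² + w = w + p²)
Q = 7769/10280 (Q = -15538/(-20560) = -15538*(-1/20560) = 7769/10280 ≈ 0.75574)
L(T) = T²
g = -7769/10280 (g = -1*7769/10280 = -7769/10280 ≈ -0.75574)
L(k((-4 - 2)*(-5), 11)) - g = ((-4 - 2)*(-5) + 11²)² - 1*(-7769/10280) = (-6*(-5) + 121)² + 7769/10280 = (30 + 121)² + 7769/10280 = 151² + 7769/10280 = 22801 + 7769/10280 = 234402049/10280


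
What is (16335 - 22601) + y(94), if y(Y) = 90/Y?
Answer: -294457/47 ≈ -6265.0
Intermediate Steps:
(16335 - 22601) + y(94) = (16335 - 22601) + 90/94 = -6266 + 90*(1/94) = -6266 + 45/47 = -294457/47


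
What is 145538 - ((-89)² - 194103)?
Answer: 331720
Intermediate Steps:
145538 - ((-89)² - 194103) = 145538 - (7921 - 194103) = 145538 - 1*(-186182) = 145538 + 186182 = 331720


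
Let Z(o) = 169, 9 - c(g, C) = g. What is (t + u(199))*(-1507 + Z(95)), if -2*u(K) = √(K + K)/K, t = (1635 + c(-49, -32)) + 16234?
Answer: -23986326 + 669*√398/199 ≈ -2.3986e+7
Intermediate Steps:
c(g, C) = 9 - g
t = 17927 (t = (1635 + (9 - 1*(-49))) + 16234 = (1635 + (9 + 49)) + 16234 = (1635 + 58) + 16234 = 1693 + 16234 = 17927)
u(K) = -√2/(2*√K) (u(K) = -√(K + K)/(2*K) = -√(2*K)/(2*K) = -√2*√K/(2*K) = -√2/(2*√K))
(t + u(199))*(-1507 + Z(95)) = (17927 - √2/(2*√199))*(-1507 + 169) = (17927 - √2*√199/199/2)*(-1338) = (17927 - √398/398)*(-1338) = -23986326 + 669*√398/199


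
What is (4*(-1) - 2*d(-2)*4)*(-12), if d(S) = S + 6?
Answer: 432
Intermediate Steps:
d(S) = 6 + S
(4*(-1) - 2*d(-2)*4)*(-12) = (4*(-1) - 2*(6 - 2)*4)*(-12) = (-4 - 2*4*4)*(-12) = (-4 - 8*4)*(-12) = (-4 - 32)*(-12) = -36*(-12) = 432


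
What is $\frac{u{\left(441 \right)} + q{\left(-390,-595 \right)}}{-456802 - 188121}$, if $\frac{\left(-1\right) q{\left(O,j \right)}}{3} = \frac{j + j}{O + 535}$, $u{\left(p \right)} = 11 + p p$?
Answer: $- \frac{5640982}{18702767} \approx -0.30161$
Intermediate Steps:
$u{\left(p \right)} = 11 + p^{2}$
$q{\left(O,j \right)} = - \frac{6 j}{535 + O}$ ($q{\left(O,j \right)} = - 3 \frac{j + j}{O + 535} = - 3 \frac{2 j}{535 + O} = - \frac{6 j}{535 + O}$)
$\frac{u{\left(441 \right)} + q{\left(-390,-595 \right)}}{-456802 - 188121} = \frac{\left(11 + 441^{2}\right) - - \frac{3570}{535 - 390}}{-456802 - 188121} = \frac{\left(11 + 194481\right) - - \frac{3570}{145}}{-644923} = \left(194492 - \left(-3570\right) \frac{1}{145}\right) \left(- \frac{1}{644923}\right) = \left(194492 + \frac{714}{29}\right) \left(- \frac{1}{644923}\right) = \frac{5640982}{29} \left(- \frac{1}{644923}\right) = - \frac{5640982}{18702767}$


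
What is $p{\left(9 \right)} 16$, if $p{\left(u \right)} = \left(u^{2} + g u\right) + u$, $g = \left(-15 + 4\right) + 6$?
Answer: $720$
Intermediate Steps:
$g = -5$ ($g = -11 + 6 = -5$)
$p{\left(u \right)} = u^{2} - 4 u$ ($p{\left(u \right)} = \left(u^{2} - 5 u\right) + u = u^{2} - 4 u$)
$p{\left(9 \right)} 16 = 9 \left(-4 + 9\right) 16 = 9 \cdot 5 \cdot 16 = 45 \cdot 16 = 720$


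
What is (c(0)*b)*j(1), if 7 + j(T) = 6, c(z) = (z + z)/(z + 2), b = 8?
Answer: 0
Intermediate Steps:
c(z) = 2*z/(2 + z) (c(z) = (2*z)/(2 + z) = 2*z/(2 + z))
j(T) = -1 (j(T) = -7 + 6 = -1)
(c(0)*b)*j(1) = ((2*0/(2 + 0))*8)*(-1) = ((2*0/2)*8)*(-1) = ((2*0*(1/2))*8)*(-1) = (0*8)*(-1) = 0*(-1) = 0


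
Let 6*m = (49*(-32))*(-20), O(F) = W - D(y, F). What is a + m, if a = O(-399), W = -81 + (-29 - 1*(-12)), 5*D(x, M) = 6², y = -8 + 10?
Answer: 76822/15 ≈ 5121.5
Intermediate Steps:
y = 2
D(x, M) = 36/5 (D(x, M) = (⅕)*6² = (⅕)*36 = 36/5)
W = -98 (W = -81 + (-29 + 12) = -81 - 17 = -98)
O(F) = -526/5 (O(F) = -98 - 1*36/5 = -98 - 36/5 = -526/5)
m = 15680/3 (m = ((49*(-32))*(-20))/6 = (-1568*(-20))/6 = (⅙)*31360 = 15680/3 ≈ 5226.7)
a = -526/5 ≈ -105.20
a + m = -526/5 + 15680/3 = 76822/15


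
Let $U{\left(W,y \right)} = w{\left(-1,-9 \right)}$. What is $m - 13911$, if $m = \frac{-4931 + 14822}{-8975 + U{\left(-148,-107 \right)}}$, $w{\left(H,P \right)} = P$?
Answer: $- \frac{124986315}{8984} \approx -13912.0$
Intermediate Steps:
$U{\left(W,y \right)} = -9$
$m = - \frac{9891}{8984}$ ($m = \frac{-4931 + 14822}{-8975 - 9} = \frac{9891}{-8984} = 9891 \left(- \frac{1}{8984}\right) = - \frac{9891}{8984} \approx -1.101$)
$m - 13911 = - \frac{9891}{8984} - 13911 = - \frac{124986315}{8984}$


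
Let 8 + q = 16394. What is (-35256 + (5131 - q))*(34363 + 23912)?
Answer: -2710428525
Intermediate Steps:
q = 16386 (q = -8 + 16394 = 16386)
(-35256 + (5131 - q))*(34363 + 23912) = (-35256 + (5131 - 1*16386))*(34363 + 23912) = (-35256 + (5131 - 16386))*58275 = (-35256 - 11255)*58275 = -46511*58275 = -2710428525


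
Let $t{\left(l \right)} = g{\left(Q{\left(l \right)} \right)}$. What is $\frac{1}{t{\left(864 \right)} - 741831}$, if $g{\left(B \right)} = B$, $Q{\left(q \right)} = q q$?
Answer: $\frac{1}{4665} \approx 0.00021436$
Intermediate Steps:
$Q{\left(q \right)} = q^{2}$
$t{\left(l \right)} = l^{2}$
$\frac{1}{t{\left(864 \right)} - 741831} = \frac{1}{864^{2} - 741831} = \frac{1}{746496 - 741831} = \frac{1}{4665}$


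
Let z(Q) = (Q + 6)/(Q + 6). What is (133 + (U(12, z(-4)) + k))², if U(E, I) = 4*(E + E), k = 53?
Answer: 79524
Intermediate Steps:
z(Q) = 1 (z(Q) = (6 + Q)/(6 + Q) = 1)
U(E, I) = 8*E (U(E, I) = 4*(2*E) = 8*E)
(133 + (U(12, z(-4)) + k))² = (133 + (8*12 + 53))² = (133 + (96 + 53))² = (133 + 149)² = 282² = 79524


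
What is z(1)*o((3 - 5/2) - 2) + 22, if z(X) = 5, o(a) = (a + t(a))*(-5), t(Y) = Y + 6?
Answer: -53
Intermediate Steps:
t(Y) = 6 + Y
o(a) = -30 - 10*a (o(a) = (a + (6 + a))*(-5) = (6 + 2*a)*(-5) = -30 - 10*a)
z(1)*o((3 - 5/2) - 2) + 22 = 5*(-30 - 10*((3 - 5/2) - 2)) + 22 = 5*(-30 - 10*(½ - 2)) + 22 = 5*(-30 - 10*(-3/2)) + 22 = 5*(-30 + 15) + 22 = 5*(-15) + 22 = -75 + 22 = -53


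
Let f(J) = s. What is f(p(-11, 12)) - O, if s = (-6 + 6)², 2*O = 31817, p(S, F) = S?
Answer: -31817/2 ≈ -15909.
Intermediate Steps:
O = 31817/2 (O = (½)*31817 = 31817/2 ≈ 15909.)
s = 0 (s = 0² = 0)
f(J) = 0
f(p(-11, 12)) - O = 0 - 1*31817/2 = 0 - 31817/2 = -31817/2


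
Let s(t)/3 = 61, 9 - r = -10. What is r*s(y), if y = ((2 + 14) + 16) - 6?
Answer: 3477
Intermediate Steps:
y = 26 (y = (16 + 16) - 6 = 32 - 6 = 26)
r = 19 (r = 9 - 1*(-10) = 9 + 10 = 19)
s(t) = 183 (s(t) = 3*61 = 183)
r*s(y) = 19*183 = 3477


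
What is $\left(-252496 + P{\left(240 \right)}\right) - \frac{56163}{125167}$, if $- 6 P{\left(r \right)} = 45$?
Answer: $- \frac{63210323495}{250334} \approx -2.525 \cdot 10^{5}$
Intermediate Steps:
$P{\left(r \right)} = - \frac{15}{2}$ ($P{\left(r \right)} = \left(- \frac{1}{6}\right) 45 = - \frac{15}{2}$)
$\left(-252496 + P{\left(240 \right)}\right) - \frac{56163}{125167} = \left(-252496 - \frac{15}{2}\right) - \frac{56163}{125167} = - \frac{505007}{2} - \frac{56163}{125167} = - \frac{63210323495}{250334}$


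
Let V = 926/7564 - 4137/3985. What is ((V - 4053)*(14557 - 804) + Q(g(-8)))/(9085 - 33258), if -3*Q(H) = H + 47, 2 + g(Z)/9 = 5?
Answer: 2520829402745731/1092953429130 ≈ 2306.4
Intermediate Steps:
g(Z) = 27 (g(Z) = -18 + 9*5 = -18 + 45 = 27)
V = -13801079/15071270 (V = 926*(1/7564) - 4137*1/3985 = 463/3782 - 4137/3985 = -13801079/15071270 ≈ -0.91572)
Q(H) = -47/3 - H/3 (Q(H) = -(H + 47)/3 = -(47 + H)/3 = -47/3 - H/3)
((V - 4053)*(14557 - 804) + Q(g(-8)))/(9085 - 33258) = ((-13801079/15071270 - 4053)*(14557 - 804) + (-47/3 - ⅓*27))/(9085 - 33258) = (-61097658389/15071270*13753 + (-47/3 - 9))/(-24173) = (-840276095823917/15071270 - 74/3)*(-1/24173) = -2520829402745731/45213810*(-1/24173) = 2520829402745731/1092953429130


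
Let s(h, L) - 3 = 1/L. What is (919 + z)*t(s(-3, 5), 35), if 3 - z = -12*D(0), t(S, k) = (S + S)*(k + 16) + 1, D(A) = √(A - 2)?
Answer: 1509314/5 + 19644*I*√2/5 ≈ 3.0186e+5 + 5556.2*I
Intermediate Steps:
D(A) = √(-2 + A)
s(h, L) = 3 + 1/L
t(S, k) = 1 + 2*S*(16 + k) (t(S, k) = (2*S)*(16 + k) + 1 = 2*S*(16 + k) + 1 = 1 + 2*S*(16 + k))
z = 3 + 12*I*√2 (z = 3 - (-12)*√(-2 + 0) = 3 - (-12)*√(-2) = 3 - (-12)*I*√2 = 3 + 12*I*√2 ≈ 3.0 + 16.971*I)
(919 + z)*t(s(-3, 5), 35) = (919 + (3 + 12*I*√2))*(1 + 32*(3 + 1/5) + 2*(3 + 1/5)*35) = (922 + 12*I*√2)*(1 + 32*(3 + ⅕) + 2*(3 + ⅕)*35) = (922 + 12*I*√2)*(1 + 32*(16/5) + 2*(16/5)*35) = (922 + 12*I*√2)*(1 + 512/5 + 224) = (922 + 12*I*√2)*(1637/5) = 1509314/5 + 19644*I*√2/5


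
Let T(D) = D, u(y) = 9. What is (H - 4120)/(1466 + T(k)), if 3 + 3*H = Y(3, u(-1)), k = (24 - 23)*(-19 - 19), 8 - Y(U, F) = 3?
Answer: -6179/2142 ≈ -2.8847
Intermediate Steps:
Y(U, F) = 5 (Y(U, F) = 8 - 1*3 = 8 - 3 = 5)
k = -38 (k = 1*(-38) = -38)
H = 2/3 (H = -1 + (1/3)*5 = -1 + 5/3 = 2/3 ≈ 0.66667)
(H - 4120)/(1466 + T(k)) = (2/3 - 4120)/(1466 - 38) = -12358/3/1428 = -12358/3*1/1428 = -6179/2142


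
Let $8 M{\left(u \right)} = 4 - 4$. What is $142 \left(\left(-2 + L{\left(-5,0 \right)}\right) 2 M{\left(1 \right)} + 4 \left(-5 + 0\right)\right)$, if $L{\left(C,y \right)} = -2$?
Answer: $-2840$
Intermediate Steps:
$M{\left(u \right)} = 0$ ($M{\left(u \right)} = \frac{4 - 4}{8} = \frac{1}{8} \cdot 0 = 0$)
$142 \left(\left(-2 + L{\left(-5,0 \right)}\right) 2 M{\left(1 \right)} + 4 \left(-5 + 0\right)\right) = 142 \left(\left(-2 - 2\right) 2 \cdot 0 + 4 \left(-5 + 0\right)\right) = 142 \left(\left(-4\right) 0 + 4 \left(-5\right)\right) = 142 \left(0 - 20\right) = 142 \left(-20\right) = -2840$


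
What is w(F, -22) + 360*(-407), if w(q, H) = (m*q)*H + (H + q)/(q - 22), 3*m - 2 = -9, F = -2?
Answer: -439865/3 ≈ -1.4662e+5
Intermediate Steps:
m = -7/3 (m = ⅔ + (⅓)*(-9) = ⅔ - 3 = -7/3 ≈ -2.3333)
w(q, H) = (H + q)/(-22 + q) - 7*H*q/3 (w(q, H) = (-7*q/3)*H + (H + q)/(q - 22) = -7*H*q/3 + (H + q)/(-22 + q) = (H + q)/(-22 + q) - 7*H*q/3)
w(F, -22) + 360*(-407) = (-22 - 2 - 7/3*(-22)*(-2)² + (154/3)*(-22)*(-2))/(-22 - 2) + 360*(-407) = (-22 - 2 - 7/3*(-22)*4 + 6776/3)/(-24) - 146520 = -(-22 - 2 + 616/3 + 6776/3)/24 - 146520 = -1/24*2440 - 146520 = -305/3 - 146520 = -439865/3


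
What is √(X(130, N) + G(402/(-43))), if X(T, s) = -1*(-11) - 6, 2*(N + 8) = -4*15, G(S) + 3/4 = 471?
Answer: √1901/2 ≈ 21.800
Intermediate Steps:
G(S) = 1881/4 (G(S) = -¾ + 471 = 1881/4)
N = -38 (N = -8 + (-4*15)/2 = -8 + (½)*(-60) = -8 - 30 = -38)
X(T, s) = 5 (X(T, s) = 11 - 6 = 5)
√(X(130, N) + G(402/(-43))) = √(5 + 1881/4) = √(1901/4) = √1901/2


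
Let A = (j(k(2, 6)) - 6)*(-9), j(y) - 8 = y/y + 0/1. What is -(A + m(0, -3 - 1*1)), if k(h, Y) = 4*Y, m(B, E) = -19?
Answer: 46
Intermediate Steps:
j(y) = 9 (j(y) = 8 + (y/y + 0/1) = 8 + (1 + 0*1) = 8 + (1 + 0) = 8 + 1 = 9)
A = -27 (A = (9 - 6)*(-9) = 3*(-9) = -27)
-(A + m(0, -3 - 1*1)) = -(-27 - 19) = -1*(-46) = 46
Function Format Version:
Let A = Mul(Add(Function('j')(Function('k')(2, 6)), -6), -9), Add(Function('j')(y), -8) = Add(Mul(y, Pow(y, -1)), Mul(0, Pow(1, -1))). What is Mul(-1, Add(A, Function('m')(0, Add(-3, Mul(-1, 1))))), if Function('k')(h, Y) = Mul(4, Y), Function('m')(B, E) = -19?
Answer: 46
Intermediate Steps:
Function('j')(y) = 9 (Function('j')(y) = Add(8, Add(Mul(y, Pow(y, -1)), Mul(0, Pow(1, -1)))) = Add(8, Add(1, Mul(0, 1))) = Add(8, Add(1, 0)) = Add(8, 1) = 9)
A = -27 (A = Mul(Add(9, -6), -9) = Mul(3, -9) = -27)
Mul(-1, Add(A, Function('m')(0, Add(-3, Mul(-1, 1))))) = Mul(-1, Add(-27, -19)) = Mul(-1, -46) = 46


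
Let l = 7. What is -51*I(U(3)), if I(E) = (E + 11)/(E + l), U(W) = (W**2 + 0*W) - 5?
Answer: -765/11 ≈ -69.545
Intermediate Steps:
U(W) = -5 + W**2 (U(W) = (W**2 + 0) - 5 = W**2 - 5 = -5 + W**2)
I(E) = (11 + E)/(7 + E) (I(E) = (E + 11)/(E + 7) = (11 + E)/(7 + E))
-51*I(U(3)) = -51*(11 + (-5 + 3**2))/(7 + (-5 + 3**2)) = -51*(11 + (-5 + 9))/(7 + (-5 + 9)) = -51*(11 + 4)/(7 + 4) = -51*15/11 = -765/11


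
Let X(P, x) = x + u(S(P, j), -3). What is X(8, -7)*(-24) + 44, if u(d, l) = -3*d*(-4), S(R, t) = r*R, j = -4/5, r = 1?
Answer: -2092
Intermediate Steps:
j = -⅘ (j = -4*⅕ = -⅘ ≈ -0.80000)
S(R, t) = R (S(R, t) = 1*R = R)
u(d, l) = 12*d
X(P, x) = x + 12*P
X(8, -7)*(-24) + 44 = (-7 + 12*8)*(-24) + 44 = (-7 + 96)*(-24) + 44 = 89*(-24) + 44 = -2136 + 44 = -2092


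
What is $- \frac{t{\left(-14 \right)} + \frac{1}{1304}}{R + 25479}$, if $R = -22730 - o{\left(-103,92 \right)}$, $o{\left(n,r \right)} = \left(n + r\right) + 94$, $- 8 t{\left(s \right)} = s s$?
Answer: $\frac{31947}{3476464} \approx 0.0091895$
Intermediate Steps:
$t{\left(s \right)} = - \frac{s^{2}}{8}$ ($t{\left(s \right)} = - \frac{s s}{8} = - \frac{s^{2}}{8}$)
$o{\left(n,r \right)} = 94 + n + r$
$R = -22813$ ($R = -22730 - \left(94 - 103 + 92\right) = -22730 - 83 = -22813$)
$- \frac{t{\left(-14 \right)} + \frac{1}{1304}}{R + 25479} = - \frac{- \frac{\left(-14\right)^{2}}{8} + \frac{1}{1304}}{-22813 + 25479} = - \frac{\left(- \frac{1}{8}\right) 196 + \frac{1}{1304}}{2666} = - \frac{- \frac{49}{2} + \frac{1}{1304}}{2666} = - \frac{-31947}{1304 \cdot 2666} = \left(-1\right) \left(- \frac{31947}{3476464}\right) = \frac{31947}{3476464}$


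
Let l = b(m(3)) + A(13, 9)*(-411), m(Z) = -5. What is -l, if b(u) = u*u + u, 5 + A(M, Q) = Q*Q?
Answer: 31216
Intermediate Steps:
A(M, Q) = -5 + Q² (A(M, Q) = -5 + Q*Q = -5 + Q²)
b(u) = u + u² (b(u) = u² + u = u + u²)
l = -31216 (l = -5*(1 - 5) + (-5 + 9²)*(-411) = -5*(-4) + (-5 + 81)*(-411) = 20 + 76*(-411) = 20 - 31236 = -31216)
-l = -1*(-31216) = 31216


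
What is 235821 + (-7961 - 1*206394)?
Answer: 21466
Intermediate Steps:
235821 + (-7961 - 1*206394) = 235821 + (-7961 - 206394) = 235821 - 214355 = 21466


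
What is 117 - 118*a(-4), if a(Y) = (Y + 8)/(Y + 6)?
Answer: -119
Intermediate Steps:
a(Y) = (8 + Y)/(6 + Y)
117 - 118*a(-4) = 117 - 118*(8 - 4)/(6 - 4) = 117 - 118*4/2 = 117 - 59*4 = 117 - 118*2 = 117 - 236 = -119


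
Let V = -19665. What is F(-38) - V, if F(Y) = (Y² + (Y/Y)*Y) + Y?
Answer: 21033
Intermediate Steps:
F(Y) = Y² + 2*Y (F(Y) = (Y² + 1*Y) + Y = (Y² + Y) + Y = (Y + Y²) + Y = Y² + 2*Y)
F(-38) - V = -38*(2 - 38) - 1*(-19665) = -38*(-36) + 19665 = 1368 + 19665 = 21033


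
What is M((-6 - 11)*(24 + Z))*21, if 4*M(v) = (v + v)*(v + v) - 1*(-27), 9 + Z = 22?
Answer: 33234411/4 ≈ 8.3086e+6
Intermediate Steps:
Z = 13 (Z = -9 + 22 = 13)
M(v) = 27/4 + v**2 (M(v) = ((v + v)*(v + v) - 1*(-27))/4 = ((2*v)*(2*v) + 27)/4 = (4*v**2 + 27)/4 = (27 + 4*v**2)/4 = 27/4 + v**2)
M((-6 - 11)*(24 + Z))*21 = (27/4 + ((-6 - 11)*(24 + 13))**2)*21 = (27/4 + (-17*37)**2)*21 = (27/4 + (-629)**2)*21 = (27/4 + 395641)*21 = (1582591/4)*21 = 33234411/4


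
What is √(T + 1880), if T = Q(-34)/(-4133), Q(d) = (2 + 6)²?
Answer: 2*√8028327702/4133 ≈ 43.359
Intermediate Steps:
Q(d) = 64 (Q(d) = 8² = 64)
T = -64/4133 (T = 64/(-4133) = 64*(-1/4133) = -64/4133 ≈ -0.015485)
√(T + 1880) = √(-64/4133 + 1880) = √(7769976/4133) = 2*√8028327702/4133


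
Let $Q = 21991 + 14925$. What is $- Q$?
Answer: $-36916$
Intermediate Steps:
$Q = 36916$
$- Q = \left(-1\right) 36916 = -36916$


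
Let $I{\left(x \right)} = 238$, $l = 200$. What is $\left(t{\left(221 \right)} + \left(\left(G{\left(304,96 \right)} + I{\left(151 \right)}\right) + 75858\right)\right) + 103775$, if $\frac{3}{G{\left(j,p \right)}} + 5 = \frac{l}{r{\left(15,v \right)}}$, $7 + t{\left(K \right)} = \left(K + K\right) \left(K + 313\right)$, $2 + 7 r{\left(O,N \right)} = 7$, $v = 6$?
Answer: $\frac{114370303}{275} \approx 4.1589 \cdot 10^{5}$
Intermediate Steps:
$r{\left(O,N \right)} = \frac{5}{7}$ ($r{\left(O,N \right)} = - \frac{2}{7} + \frac{1}{7} \cdot 7 = - \frac{2}{7} + 1 = \frac{5}{7}$)
$t{\left(K \right)} = -7 + 2 K \left(313 + K\right)$ ($t{\left(K \right)} = -7 + \left(K + K\right) \left(K + 313\right) = -7 + 2 K \left(313 + K\right)$)
$G{\left(j,p \right)} = \frac{3}{275}$ ($G{\left(j,p \right)} = \frac{3}{-5 + \frac{200}{\frac{5}{7}}} = \frac{3}{-5 + 200 \cdot \frac{7}{5}} = \frac{3}{-5 + 280} = \frac{3}{275}$)
$\left(t{\left(221 \right)} + \left(\left(G{\left(304,96 \right)} + I{\left(151 \right)}\right) + 75858\right)\right) + 103775 = \left(\left(-7 + 2 \cdot 221^{2} + 626 \cdot 221\right) + \left(\left(\frac{3}{275} + 238\right) + 75858\right)\right) + 103775 = \left(\left(-7 + 2 \cdot 48841 + 138346\right) + \left(\frac{65453}{275} + 75858\right)\right) + 103775 = \left(\left(-7 + 97682 + 138346\right) + \frac{20926403}{275}\right) + 103775 = \left(236021 + \frac{20926403}{275}\right) + 103775 = \frac{85832178}{275} + 103775 = \frac{114370303}{275}$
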